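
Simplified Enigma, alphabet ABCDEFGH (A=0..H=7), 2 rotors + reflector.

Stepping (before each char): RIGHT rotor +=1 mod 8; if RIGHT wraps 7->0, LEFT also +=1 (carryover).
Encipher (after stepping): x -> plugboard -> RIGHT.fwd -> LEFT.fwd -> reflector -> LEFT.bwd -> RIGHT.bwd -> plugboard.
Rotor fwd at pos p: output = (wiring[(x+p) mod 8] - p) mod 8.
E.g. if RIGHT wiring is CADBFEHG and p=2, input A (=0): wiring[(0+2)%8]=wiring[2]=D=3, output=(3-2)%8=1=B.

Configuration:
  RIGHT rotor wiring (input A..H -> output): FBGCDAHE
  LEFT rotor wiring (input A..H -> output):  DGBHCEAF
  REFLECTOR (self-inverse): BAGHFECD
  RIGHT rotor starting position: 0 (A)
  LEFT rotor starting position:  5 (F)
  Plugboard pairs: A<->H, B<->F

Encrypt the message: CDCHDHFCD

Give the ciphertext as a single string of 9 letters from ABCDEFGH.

Answer: HGHBBEEDB

Derivation:
Char 1 ('C'): step: R->1, L=5; C->plug->C->R->B->L->D->refl->H->L'->A->R'->A->plug->H
Char 2 ('D'): step: R->2, L=5; D->plug->D->R->G->L->C->refl->G->L'->D->R'->G->plug->G
Char 3 ('C'): step: R->3, L=5; C->plug->C->R->F->L->E->refl->F->L'->H->R'->A->plug->H
Char 4 ('H'): step: R->4, L=5; H->plug->A->R->H->L->F->refl->E->L'->F->R'->F->plug->B
Char 5 ('D'): step: R->5, L=5; D->plug->D->R->A->L->H->refl->D->L'->B->R'->F->plug->B
Char 6 ('H'): step: R->6, L=5; H->plug->A->R->B->L->D->refl->H->L'->A->R'->E->plug->E
Char 7 ('F'): step: R->7, L=5; F->plug->B->R->G->L->C->refl->G->L'->D->R'->E->plug->E
Char 8 ('C'): step: R->0, L->6 (L advanced); C->plug->C->R->G->L->E->refl->F->L'->C->R'->D->plug->D
Char 9 ('D'): step: R->1, L=6; D->plug->D->R->C->L->F->refl->E->L'->G->R'->F->plug->B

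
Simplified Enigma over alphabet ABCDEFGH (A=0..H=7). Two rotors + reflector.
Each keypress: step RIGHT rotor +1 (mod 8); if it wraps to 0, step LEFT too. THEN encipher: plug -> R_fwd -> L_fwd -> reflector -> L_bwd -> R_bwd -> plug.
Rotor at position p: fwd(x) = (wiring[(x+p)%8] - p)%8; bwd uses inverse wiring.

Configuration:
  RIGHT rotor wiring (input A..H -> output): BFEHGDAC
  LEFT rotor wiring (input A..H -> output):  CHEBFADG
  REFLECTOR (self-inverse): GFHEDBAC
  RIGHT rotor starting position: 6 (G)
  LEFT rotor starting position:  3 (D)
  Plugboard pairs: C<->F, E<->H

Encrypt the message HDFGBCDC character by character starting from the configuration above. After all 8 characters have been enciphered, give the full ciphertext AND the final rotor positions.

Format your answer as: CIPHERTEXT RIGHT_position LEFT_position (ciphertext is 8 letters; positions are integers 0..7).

Char 1 ('H'): step: R->7, L=3; H->plug->E->R->A->L->G->refl->A->L'->D->R'->A->plug->A
Char 2 ('D'): step: R->0, L->4 (L advanced); D->plug->D->R->H->L->F->refl->B->L'->A->R'->G->plug->G
Char 3 ('F'): step: R->1, L=4; F->plug->C->R->G->L->A->refl->G->L'->E->R'->A->plug->A
Char 4 ('G'): step: R->2, L=4; G->plug->G->R->H->L->F->refl->B->L'->A->R'->F->plug->C
Char 5 ('B'): step: R->3, L=4; B->plug->B->R->D->L->C->refl->H->L'->C->R'->G->plug->G
Char 6 ('C'): step: R->4, L=4; C->plug->F->R->B->L->E->refl->D->L'->F->R'->E->plug->H
Char 7 ('D'): step: R->5, L=4; D->plug->D->R->E->L->G->refl->A->L'->G->R'->A->plug->A
Char 8 ('C'): step: R->6, L=4; C->plug->F->R->B->L->E->refl->D->L'->F->R'->H->plug->E
Final: ciphertext=AGACGHAE, RIGHT=6, LEFT=4

Answer: AGACGHAE 6 4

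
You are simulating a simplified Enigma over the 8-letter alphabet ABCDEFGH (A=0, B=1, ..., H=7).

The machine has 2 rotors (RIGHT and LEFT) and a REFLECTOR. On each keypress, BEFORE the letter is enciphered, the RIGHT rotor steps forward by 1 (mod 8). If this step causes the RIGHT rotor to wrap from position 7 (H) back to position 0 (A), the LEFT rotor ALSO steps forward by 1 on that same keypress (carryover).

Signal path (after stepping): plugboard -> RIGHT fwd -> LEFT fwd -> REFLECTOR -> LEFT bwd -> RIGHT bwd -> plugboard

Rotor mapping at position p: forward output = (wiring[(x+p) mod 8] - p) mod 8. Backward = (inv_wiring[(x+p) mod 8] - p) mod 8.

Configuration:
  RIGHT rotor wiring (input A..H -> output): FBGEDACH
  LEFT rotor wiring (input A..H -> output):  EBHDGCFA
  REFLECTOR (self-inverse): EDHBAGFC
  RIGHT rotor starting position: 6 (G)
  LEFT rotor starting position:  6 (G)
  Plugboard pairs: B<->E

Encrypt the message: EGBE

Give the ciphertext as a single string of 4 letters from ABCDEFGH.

Char 1 ('E'): step: R->7, L=6; E->plug->B->R->G->L->A->refl->E->L'->H->R'->D->plug->D
Char 2 ('G'): step: R->0, L->7 (L advanced); G->plug->G->R->C->L->C->refl->H->L'->F->R'->A->plug->A
Char 3 ('B'): step: R->1, L=7; B->plug->E->R->H->L->G->refl->F->L'->B->R'->F->plug->F
Char 4 ('E'): step: R->2, L=7; E->plug->B->R->C->L->C->refl->H->L'->F->R'->F->plug->F

Answer: DAFF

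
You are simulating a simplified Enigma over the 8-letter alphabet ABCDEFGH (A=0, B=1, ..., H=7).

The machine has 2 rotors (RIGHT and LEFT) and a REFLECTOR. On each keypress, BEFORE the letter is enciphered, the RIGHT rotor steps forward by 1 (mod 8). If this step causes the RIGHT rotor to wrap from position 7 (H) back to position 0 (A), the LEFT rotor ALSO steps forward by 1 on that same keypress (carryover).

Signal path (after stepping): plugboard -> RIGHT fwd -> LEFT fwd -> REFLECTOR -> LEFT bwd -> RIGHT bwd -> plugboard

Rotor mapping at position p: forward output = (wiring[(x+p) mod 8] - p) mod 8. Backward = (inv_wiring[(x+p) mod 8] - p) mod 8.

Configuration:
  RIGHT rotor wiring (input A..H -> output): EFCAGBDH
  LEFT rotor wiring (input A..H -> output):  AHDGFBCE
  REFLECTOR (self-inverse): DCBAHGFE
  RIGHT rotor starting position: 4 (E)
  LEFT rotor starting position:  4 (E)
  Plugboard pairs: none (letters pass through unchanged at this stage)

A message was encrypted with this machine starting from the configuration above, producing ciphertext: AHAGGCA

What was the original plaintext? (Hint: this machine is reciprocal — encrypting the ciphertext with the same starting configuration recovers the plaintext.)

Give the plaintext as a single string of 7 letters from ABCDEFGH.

Char 1 ('A'): step: R->5, L=4; A->plug->A->R->E->L->E->refl->H->L'->G->R'->B->plug->B
Char 2 ('H'): step: R->6, L=4; H->plug->H->R->D->L->A->refl->D->L'->F->R'->A->plug->A
Char 3 ('A'): step: R->7, L=4; A->plug->A->R->A->L->B->refl->C->L'->H->R'->F->plug->F
Char 4 ('G'): step: R->0, L->5 (L advanced); G->plug->G->R->D->L->D->refl->A->L'->H->R'->H->plug->H
Char 5 ('G'): step: R->1, L=5; G->plug->G->R->G->L->B->refl->C->L'->E->R'->A->plug->A
Char 6 ('C'): step: R->2, L=5; C->plug->C->R->E->L->C->refl->B->L'->G->R'->B->plug->B
Char 7 ('A'): step: R->3, L=5; A->plug->A->R->F->L->G->refl->F->L'->B->R'->F->plug->F

Answer: BAFHABF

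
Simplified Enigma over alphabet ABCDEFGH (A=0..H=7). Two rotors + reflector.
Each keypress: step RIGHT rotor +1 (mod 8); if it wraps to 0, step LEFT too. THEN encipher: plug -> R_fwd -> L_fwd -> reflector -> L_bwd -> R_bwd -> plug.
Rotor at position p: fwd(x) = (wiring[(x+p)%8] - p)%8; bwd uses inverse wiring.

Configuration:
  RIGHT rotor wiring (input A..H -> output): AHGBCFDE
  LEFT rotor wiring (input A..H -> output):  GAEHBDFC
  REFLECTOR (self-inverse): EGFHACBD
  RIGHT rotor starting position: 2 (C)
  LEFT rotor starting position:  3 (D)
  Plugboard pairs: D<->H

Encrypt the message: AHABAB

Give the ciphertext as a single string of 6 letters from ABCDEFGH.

Char 1 ('A'): step: R->3, L=3; A->plug->A->R->G->L->F->refl->C->L'->D->R'->H->plug->D
Char 2 ('H'): step: R->4, L=3; H->plug->D->R->A->L->E->refl->A->L'->C->R'->G->plug->G
Char 3 ('A'): step: R->5, L=3; A->plug->A->R->A->L->E->refl->A->L'->C->R'->E->plug->E
Char 4 ('B'): step: R->6, L=3; B->plug->B->R->G->L->F->refl->C->L'->D->R'->F->plug->F
Char 5 ('A'): step: R->7, L=3; A->plug->A->R->F->L->D->refl->H->L'->E->R'->H->plug->D
Char 6 ('B'): step: R->0, L->4 (L advanced); B->plug->B->R->H->L->D->refl->H->L'->B->R'->D->plug->H

Answer: DGEFDH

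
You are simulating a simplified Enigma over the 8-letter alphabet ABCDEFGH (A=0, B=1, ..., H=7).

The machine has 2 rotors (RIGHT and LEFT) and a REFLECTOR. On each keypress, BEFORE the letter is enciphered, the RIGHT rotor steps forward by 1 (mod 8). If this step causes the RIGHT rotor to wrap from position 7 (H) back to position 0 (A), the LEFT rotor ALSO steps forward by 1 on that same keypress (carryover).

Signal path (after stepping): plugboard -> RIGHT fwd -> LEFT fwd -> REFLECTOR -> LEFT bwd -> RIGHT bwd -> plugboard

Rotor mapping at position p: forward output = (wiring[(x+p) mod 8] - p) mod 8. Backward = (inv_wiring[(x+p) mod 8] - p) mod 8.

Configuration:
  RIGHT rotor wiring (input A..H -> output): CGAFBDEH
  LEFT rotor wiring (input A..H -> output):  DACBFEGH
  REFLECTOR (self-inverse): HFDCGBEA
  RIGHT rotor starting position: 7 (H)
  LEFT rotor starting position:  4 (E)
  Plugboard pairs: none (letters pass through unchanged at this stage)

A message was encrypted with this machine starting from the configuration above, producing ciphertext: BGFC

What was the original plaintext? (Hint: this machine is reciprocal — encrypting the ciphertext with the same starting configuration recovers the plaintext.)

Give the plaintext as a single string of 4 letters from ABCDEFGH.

Answer: FFDF

Derivation:
Char 1 ('B'): step: R->0, L->5 (L advanced); B->plug->B->R->G->L->E->refl->G->L'->D->R'->F->plug->F
Char 2 ('G'): step: R->1, L=5; G->plug->G->R->G->L->E->refl->G->L'->D->R'->F->plug->F
Char 3 ('F'): step: R->2, L=5; F->plug->F->R->F->L->F->refl->B->L'->B->R'->D->plug->D
Char 4 ('C'): step: R->3, L=5; C->plug->C->R->A->L->H->refl->A->L'->H->R'->F->plug->F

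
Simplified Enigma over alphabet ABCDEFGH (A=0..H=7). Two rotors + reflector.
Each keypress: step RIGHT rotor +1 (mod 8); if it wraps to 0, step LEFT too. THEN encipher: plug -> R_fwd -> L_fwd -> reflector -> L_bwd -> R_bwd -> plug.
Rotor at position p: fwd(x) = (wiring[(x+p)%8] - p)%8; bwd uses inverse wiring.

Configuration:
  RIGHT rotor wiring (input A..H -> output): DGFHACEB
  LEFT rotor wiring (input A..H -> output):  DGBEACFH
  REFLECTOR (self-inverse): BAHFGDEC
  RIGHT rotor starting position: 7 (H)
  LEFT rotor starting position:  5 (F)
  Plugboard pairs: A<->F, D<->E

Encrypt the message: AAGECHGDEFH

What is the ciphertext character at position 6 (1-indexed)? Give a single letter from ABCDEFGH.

Char 1 ('A'): step: R->0, L->6 (L advanced); A->plug->F->R->C->L->F->refl->D->L'->E->R'->G->plug->G
Char 2 ('A'): step: R->1, L=6; A->plug->F->R->D->L->A->refl->B->L'->B->R'->E->plug->D
Char 3 ('G'): step: R->2, L=6; G->plug->G->R->B->L->B->refl->A->L'->D->R'->A->plug->F
Char 4 ('E'): step: R->3, L=6; E->plug->D->R->B->L->B->refl->A->L'->D->R'->G->plug->G
Char 5 ('C'): step: R->4, L=6; C->plug->C->R->A->L->H->refl->C->L'->G->R'->B->plug->B
Char 6 ('H'): step: R->5, L=6; H->plug->H->R->D->L->A->refl->B->L'->B->R'->E->plug->D

D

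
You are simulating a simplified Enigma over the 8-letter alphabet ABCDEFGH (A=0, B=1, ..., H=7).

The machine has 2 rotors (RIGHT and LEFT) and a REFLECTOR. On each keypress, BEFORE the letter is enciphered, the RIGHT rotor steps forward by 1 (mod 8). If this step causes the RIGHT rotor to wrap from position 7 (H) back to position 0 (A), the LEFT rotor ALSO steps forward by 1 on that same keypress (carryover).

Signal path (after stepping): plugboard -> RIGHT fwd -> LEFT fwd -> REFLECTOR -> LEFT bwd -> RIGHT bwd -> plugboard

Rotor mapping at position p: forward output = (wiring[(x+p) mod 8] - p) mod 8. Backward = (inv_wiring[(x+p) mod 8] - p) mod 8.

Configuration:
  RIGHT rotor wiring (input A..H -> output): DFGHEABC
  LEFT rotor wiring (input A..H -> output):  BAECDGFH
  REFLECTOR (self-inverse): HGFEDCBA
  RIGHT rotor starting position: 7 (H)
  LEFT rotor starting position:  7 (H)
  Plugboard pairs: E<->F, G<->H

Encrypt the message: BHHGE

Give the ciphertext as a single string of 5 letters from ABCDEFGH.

Char 1 ('B'): step: R->0, L->0 (L advanced); B->plug->B->R->F->L->G->refl->B->L'->A->R'->F->plug->E
Char 2 ('H'): step: R->1, L=0; H->plug->G->R->B->L->A->refl->H->L'->H->R'->E->plug->F
Char 3 ('H'): step: R->2, L=0; H->plug->G->R->B->L->A->refl->H->L'->H->R'->E->plug->F
Char 4 ('G'): step: R->3, L=0; G->plug->H->R->D->L->C->refl->F->L'->G->R'->D->plug->D
Char 5 ('E'): step: R->4, L=0; E->plug->F->R->B->L->A->refl->H->L'->H->R'->E->plug->F

Answer: EFFDF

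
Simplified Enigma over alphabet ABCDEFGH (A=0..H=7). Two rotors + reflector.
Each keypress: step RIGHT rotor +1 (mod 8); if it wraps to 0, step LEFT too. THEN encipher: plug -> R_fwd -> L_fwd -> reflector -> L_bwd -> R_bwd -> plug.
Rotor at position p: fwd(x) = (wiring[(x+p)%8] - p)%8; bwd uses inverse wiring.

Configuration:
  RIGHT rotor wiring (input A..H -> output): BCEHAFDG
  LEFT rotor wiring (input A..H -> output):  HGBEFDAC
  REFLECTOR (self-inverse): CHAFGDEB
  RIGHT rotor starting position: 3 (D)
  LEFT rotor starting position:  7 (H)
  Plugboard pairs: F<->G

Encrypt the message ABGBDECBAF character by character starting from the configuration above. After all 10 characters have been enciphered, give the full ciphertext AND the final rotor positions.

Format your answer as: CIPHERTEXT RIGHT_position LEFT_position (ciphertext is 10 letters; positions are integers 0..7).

Char 1 ('A'): step: R->4, L=7; A->plug->A->R->E->L->F->refl->D->L'->A->R'->G->plug->F
Char 2 ('B'): step: R->5, L=7; B->plug->B->R->G->L->E->refl->G->L'->F->R'->E->plug->E
Char 3 ('G'): step: R->6, L=7; G->plug->F->R->B->L->A->refl->C->L'->D->R'->C->plug->C
Char 4 ('B'): step: R->7, L=7; B->plug->B->R->C->L->H->refl->B->L'->H->R'->A->plug->A
Char 5 ('D'): step: R->0, L->0 (L advanced); D->plug->D->R->H->L->C->refl->A->L'->G->R'->H->plug->H
Char 6 ('E'): step: R->1, L=0; E->plug->E->R->E->L->F->refl->D->L'->F->R'->G->plug->F
Char 7 ('C'): step: R->2, L=0; C->plug->C->R->G->L->A->refl->C->L'->H->R'->G->plug->F
Char 8 ('B'): step: R->3, L=0; B->plug->B->R->F->L->D->refl->F->L'->E->R'->A->plug->A
Char 9 ('A'): step: R->4, L=0; A->plug->A->R->E->L->F->refl->D->L'->F->R'->E->plug->E
Char 10 ('F'): step: R->5, L=0; F->plug->G->R->C->L->B->refl->H->L'->A->R'->A->plug->A
Final: ciphertext=FECAHFFAEA, RIGHT=5, LEFT=0

Answer: FECAHFFAEA 5 0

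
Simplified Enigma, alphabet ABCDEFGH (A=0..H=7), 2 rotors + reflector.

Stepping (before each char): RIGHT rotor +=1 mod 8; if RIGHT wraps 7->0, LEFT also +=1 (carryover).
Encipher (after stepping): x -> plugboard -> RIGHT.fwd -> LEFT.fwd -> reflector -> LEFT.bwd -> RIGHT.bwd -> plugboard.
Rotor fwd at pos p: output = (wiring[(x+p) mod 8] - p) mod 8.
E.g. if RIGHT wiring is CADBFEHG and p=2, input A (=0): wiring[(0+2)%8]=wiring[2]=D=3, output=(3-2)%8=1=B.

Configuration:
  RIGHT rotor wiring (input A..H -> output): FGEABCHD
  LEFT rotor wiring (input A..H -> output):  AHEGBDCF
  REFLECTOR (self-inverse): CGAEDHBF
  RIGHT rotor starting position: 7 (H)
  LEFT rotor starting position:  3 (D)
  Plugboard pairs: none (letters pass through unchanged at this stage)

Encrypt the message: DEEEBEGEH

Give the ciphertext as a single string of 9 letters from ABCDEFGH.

Char 1 ('D'): step: R->0, L->4 (L advanced); D->plug->D->R->A->L->F->refl->H->L'->B->R'->E->plug->E
Char 2 ('E'): step: R->1, L=4; E->plug->E->R->B->L->H->refl->F->L'->A->R'->D->plug->D
Char 3 ('E'): step: R->2, L=4; E->plug->E->R->F->L->D->refl->E->L'->E->R'->H->plug->H
Char 4 ('E'): step: R->3, L=4; E->plug->E->R->A->L->F->refl->H->L'->B->R'->H->plug->H
Char 5 ('B'): step: R->4, L=4; B->plug->B->R->G->L->A->refl->C->L'->H->R'->D->plug->D
Char 6 ('E'): step: R->5, L=4; E->plug->E->R->B->L->H->refl->F->L'->A->R'->D->plug->D
Char 7 ('G'): step: R->6, L=4; G->plug->G->R->D->L->B->refl->G->L'->C->R'->F->plug->F
Char 8 ('E'): step: R->7, L=4; E->plug->E->R->B->L->H->refl->F->L'->A->R'->H->plug->H
Char 9 ('H'): step: R->0, L->5 (L advanced); H->plug->H->R->D->L->D->refl->E->L'->H->R'->G->plug->G

Answer: EDHHDDFHG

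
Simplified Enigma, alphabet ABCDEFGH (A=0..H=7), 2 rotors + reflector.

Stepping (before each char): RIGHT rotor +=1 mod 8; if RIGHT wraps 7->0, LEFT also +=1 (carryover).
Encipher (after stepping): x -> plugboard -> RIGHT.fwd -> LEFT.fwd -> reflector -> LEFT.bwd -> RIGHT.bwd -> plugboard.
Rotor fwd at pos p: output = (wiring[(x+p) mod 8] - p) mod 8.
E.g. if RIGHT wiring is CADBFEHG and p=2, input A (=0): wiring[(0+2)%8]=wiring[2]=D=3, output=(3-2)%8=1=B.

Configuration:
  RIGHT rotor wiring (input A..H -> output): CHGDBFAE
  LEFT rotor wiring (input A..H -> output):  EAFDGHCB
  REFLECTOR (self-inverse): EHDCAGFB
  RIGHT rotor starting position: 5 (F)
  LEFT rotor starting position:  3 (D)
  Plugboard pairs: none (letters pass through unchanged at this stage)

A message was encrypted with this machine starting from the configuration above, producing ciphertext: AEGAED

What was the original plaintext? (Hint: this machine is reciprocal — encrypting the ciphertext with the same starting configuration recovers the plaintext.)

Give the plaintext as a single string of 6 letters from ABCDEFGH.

Char 1 ('A'): step: R->6, L=3; A->plug->A->R->C->L->E->refl->A->L'->A->R'->E->plug->E
Char 2 ('E'): step: R->7, L=3; E->plug->E->R->E->L->G->refl->F->L'->G->R'->G->plug->G
Char 3 ('G'): step: R->0, L->4 (L advanced); G->plug->G->R->A->L->C->refl->D->L'->B->R'->E->plug->E
Char 4 ('A'): step: R->1, L=4; A->plug->A->R->G->L->B->refl->H->L'->H->R'->F->plug->F
Char 5 ('E'): step: R->2, L=4; E->plug->E->R->G->L->B->refl->H->L'->H->R'->C->plug->C
Char 6 ('D'): step: R->3, L=4; D->plug->D->R->F->L->E->refl->A->L'->E->R'->G->plug->G

Answer: EGEFCG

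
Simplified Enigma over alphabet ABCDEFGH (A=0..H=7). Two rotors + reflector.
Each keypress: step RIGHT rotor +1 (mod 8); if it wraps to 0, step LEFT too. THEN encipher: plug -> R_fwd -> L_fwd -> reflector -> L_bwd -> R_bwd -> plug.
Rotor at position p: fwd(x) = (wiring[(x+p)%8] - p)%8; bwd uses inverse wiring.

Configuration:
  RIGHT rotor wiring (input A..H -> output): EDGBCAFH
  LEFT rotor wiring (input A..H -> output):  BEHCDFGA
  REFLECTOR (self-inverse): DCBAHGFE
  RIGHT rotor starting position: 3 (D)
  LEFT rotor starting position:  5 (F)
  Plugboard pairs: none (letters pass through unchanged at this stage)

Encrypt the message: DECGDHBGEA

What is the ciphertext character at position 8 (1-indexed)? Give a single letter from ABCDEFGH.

Char 1 ('D'): step: R->4, L=5; D->plug->D->R->D->L->E->refl->H->L'->E->R'->B->plug->B
Char 2 ('E'): step: R->5, L=5; E->plug->E->R->G->L->F->refl->G->L'->H->R'->D->plug->D
Char 3 ('C'): step: R->6, L=5; C->plug->C->R->G->L->F->refl->G->L'->H->R'->A->plug->A
Char 4 ('G'): step: R->7, L=5; G->plug->G->R->B->L->B->refl->C->L'->F->R'->B->plug->B
Char 5 ('D'): step: R->0, L->6 (L advanced); D->plug->D->R->B->L->C->refl->B->L'->E->R'->A->plug->A
Char 6 ('H'): step: R->1, L=6; H->plug->H->R->D->L->G->refl->F->L'->G->R'->G->plug->G
Char 7 ('B'): step: R->2, L=6; B->plug->B->R->H->L->H->refl->E->L'->F->R'->F->plug->F
Char 8 ('G'): step: R->3, L=6; G->plug->G->R->A->L->A->refl->D->L'->C->R'->D->plug->D

D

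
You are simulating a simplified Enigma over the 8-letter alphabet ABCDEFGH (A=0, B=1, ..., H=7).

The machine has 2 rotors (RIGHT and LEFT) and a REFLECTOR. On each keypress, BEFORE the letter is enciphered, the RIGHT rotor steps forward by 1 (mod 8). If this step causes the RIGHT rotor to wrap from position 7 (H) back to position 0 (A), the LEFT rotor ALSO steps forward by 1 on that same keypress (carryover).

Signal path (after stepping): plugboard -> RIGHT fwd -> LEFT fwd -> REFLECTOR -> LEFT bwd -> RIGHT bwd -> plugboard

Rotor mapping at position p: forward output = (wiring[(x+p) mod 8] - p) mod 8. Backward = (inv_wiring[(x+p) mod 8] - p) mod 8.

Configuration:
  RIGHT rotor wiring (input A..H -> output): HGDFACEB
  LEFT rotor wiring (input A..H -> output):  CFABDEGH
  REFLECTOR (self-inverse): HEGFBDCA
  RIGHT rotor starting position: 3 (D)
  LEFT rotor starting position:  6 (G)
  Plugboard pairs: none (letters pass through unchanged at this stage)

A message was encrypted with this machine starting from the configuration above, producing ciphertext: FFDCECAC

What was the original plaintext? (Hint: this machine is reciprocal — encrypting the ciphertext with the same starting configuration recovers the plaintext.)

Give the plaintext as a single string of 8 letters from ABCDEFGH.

Char 1 ('F'): step: R->4, L=6; F->plug->F->R->C->L->E->refl->B->L'->B->R'->H->plug->H
Char 2 ('F'): step: R->5, L=6; F->plug->F->R->G->L->F->refl->D->L'->F->R'->A->plug->A
Char 3 ('D'): step: R->6, L=6; D->plug->D->R->A->L->A->refl->H->L'->D->R'->B->plug->B
Char 4 ('C'): step: R->7, L=6; C->plug->C->R->H->L->G->refl->C->L'->E->R'->D->plug->D
Char 5 ('E'): step: R->0, L->7 (L advanced); E->plug->E->R->A->L->A->refl->H->L'->H->R'->A->plug->A
Char 6 ('C'): step: R->1, L=7; C->plug->C->R->E->L->C->refl->G->L'->C->R'->B->plug->B
Char 7 ('A'): step: R->2, L=7; A->plug->A->R->B->L->D->refl->F->L'->G->R'->C->plug->C
Char 8 ('C'): step: R->3, L=7; C->plug->C->R->H->L->H->refl->A->L'->A->R'->H->plug->H

Answer: HABDABCH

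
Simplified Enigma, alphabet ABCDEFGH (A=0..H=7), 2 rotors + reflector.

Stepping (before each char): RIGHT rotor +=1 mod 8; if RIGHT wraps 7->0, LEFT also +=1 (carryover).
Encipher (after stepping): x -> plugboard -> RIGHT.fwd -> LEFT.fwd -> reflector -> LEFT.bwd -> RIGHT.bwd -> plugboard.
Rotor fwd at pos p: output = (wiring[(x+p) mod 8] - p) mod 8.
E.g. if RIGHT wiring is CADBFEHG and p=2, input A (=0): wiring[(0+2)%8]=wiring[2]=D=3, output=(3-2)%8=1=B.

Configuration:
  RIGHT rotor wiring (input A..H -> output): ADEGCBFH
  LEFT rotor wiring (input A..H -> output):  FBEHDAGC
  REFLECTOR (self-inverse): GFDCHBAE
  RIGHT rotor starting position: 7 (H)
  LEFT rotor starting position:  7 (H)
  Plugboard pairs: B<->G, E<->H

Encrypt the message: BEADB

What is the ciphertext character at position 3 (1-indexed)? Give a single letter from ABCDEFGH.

Char 1 ('B'): step: R->0, L->0 (L advanced); B->plug->G->R->F->L->A->refl->G->L'->G->R'->D->plug->D
Char 2 ('E'): step: R->1, L=0; E->plug->H->R->H->L->C->refl->D->L'->E->R'->F->plug->F
Char 3 ('A'): step: R->2, L=0; A->plug->A->R->C->L->E->refl->H->L'->D->R'->E->plug->H

H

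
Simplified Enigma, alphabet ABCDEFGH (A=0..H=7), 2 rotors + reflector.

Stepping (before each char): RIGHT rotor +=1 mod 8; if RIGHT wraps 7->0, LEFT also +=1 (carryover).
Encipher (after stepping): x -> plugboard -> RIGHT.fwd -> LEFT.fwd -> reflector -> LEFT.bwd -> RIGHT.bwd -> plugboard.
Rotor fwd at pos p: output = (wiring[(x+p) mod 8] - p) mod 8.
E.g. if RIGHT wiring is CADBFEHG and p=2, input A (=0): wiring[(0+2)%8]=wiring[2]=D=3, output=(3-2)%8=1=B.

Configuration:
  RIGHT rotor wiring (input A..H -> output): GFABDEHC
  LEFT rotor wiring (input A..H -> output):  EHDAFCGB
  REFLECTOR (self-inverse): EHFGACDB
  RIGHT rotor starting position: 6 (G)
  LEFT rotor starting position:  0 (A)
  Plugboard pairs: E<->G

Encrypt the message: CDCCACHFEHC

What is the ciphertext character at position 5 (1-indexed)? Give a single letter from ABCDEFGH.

Char 1 ('C'): step: R->7, L=0; C->plug->C->R->G->L->G->refl->D->L'->C->R'->E->plug->G
Char 2 ('D'): step: R->0, L->1 (L advanced); D->plug->D->R->B->L->C->refl->F->L'->F->R'->B->plug->B
Char 3 ('C'): step: R->1, L=1; C->plug->C->R->A->L->G->refl->D->L'->H->R'->B->plug->B
Char 4 ('C'): step: R->2, L=1; C->plug->C->R->B->L->C->refl->F->L'->F->R'->E->plug->G
Char 5 ('A'): step: R->3, L=1; A->plug->A->R->G->L->A->refl->E->L'->D->R'->F->plug->F

F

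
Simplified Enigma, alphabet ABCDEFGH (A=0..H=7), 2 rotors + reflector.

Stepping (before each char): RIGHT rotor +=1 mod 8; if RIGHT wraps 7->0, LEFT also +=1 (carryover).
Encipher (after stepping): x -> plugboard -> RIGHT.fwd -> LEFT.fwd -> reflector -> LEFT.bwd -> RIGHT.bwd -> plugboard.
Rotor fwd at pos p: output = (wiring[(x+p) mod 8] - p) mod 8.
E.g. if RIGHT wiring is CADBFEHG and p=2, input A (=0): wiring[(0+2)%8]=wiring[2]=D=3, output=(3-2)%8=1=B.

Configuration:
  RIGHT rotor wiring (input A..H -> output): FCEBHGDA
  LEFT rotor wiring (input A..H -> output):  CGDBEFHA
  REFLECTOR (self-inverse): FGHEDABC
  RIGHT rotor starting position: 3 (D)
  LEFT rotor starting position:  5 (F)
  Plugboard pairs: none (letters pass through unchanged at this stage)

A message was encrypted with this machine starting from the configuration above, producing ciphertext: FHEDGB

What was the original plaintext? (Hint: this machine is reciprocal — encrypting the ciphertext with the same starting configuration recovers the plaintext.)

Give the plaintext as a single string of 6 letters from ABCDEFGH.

Char 1 ('F'): step: R->4, L=5; F->plug->F->R->G->L->E->refl->D->L'->C->R'->B->plug->B
Char 2 ('H'): step: R->5, L=5; H->plug->H->R->C->L->D->refl->E->L'->G->R'->B->plug->B
Char 3 ('E'): step: R->6, L=5; E->plug->E->R->G->L->E->refl->D->L'->C->R'->B->plug->B
Char 4 ('D'): step: R->7, L=5; D->plug->D->R->F->L->G->refl->B->L'->E->R'->H->plug->H
Char 5 ('G'): step: R->0, L->6 (L advanced); G->plug->G->R->D->L->A->refl->F->L'->E->R'->C->plug->C
Char 6 ('B'): step: R->1, L=6; B->plug->B->R->D->L->A->refl->F->L'->E->R'->H->plug->H

Answer: BBBHCH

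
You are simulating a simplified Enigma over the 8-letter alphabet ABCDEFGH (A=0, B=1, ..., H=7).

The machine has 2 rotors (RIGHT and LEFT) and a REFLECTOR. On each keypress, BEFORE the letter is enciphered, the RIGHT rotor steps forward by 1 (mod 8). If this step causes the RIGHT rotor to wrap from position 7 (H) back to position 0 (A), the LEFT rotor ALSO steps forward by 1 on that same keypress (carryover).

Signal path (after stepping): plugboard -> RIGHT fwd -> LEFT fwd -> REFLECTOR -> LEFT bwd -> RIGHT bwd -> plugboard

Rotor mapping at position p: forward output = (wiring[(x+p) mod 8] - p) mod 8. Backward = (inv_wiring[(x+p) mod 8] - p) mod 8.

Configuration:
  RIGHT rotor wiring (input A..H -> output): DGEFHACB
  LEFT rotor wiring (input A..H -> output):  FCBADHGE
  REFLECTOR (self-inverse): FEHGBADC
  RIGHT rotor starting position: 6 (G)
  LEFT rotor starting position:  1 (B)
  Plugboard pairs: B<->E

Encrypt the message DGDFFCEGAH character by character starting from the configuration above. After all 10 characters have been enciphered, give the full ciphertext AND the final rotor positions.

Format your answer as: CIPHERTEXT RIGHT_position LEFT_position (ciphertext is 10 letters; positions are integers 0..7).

Char 1 ('D'): step: R->7, L=1; D->plug->D->R->F->L->F->refl->A->L'->B->R'->G->plug->G
Char 2 ('G'): step: R->0, L->2 (L advanced); G->plug->G->R->C->L->B->refl->E->L'->E->R'->C->plug->C
Char 3 ('D'): step: R->1, L=2; D->plug->D->R->G->L->D->refl->G->L'->B->R'->F->plug->F
Char 4 ('F'): step: R->2, L=2; F->plug->F->R->H->L->A->refl->F->L'->D->R'->B->plug->E
Char 5 ('F'): step: R->3, L=2; F->plug->F->R->A->L->H->refl->C->L'->F->R'->C->plug->C
Char 6 ('C'): step: R->4, L=2; C->plug->C->R->G->L->D->refl->G->L'->B->R'->H->plug->H
Char 7 ('E'): step: R->5, L=2; E->plug->B->R->F->L->C->refl->H->L'->A->R'->G->plug->G
Char 8 ('G'): step: R->6, L=2; G->plug->G->R->B->L->G->refl->D->L'->G->R'->E->plug->B
Char 9 ('A'): step: R->7, L=2; A->plug->A->R->C->L->B->refl->E->L'->E->R'->B->plug->E
Char 10 ('H'): step: R->0, L->3 (L advanced); H->plug->H->R->B->L->A->refl->F->L'->A->R'->F->plug->F
Final: ciphertext=GCFECHGBEF, RIGHT=0, LEFT=3

Answer: GCFECHGBEF 0 3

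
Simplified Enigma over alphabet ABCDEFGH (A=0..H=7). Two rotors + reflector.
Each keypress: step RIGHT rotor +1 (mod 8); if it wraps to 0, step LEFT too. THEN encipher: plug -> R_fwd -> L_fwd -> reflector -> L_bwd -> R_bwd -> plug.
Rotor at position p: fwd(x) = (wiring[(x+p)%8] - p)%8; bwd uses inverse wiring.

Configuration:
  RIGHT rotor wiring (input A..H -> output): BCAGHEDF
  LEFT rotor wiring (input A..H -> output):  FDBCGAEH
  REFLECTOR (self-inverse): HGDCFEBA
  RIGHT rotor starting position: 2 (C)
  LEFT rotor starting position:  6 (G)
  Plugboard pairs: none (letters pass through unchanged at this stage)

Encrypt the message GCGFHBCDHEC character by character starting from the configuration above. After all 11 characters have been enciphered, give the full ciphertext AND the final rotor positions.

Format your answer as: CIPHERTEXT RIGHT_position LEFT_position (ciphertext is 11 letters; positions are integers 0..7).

Char 1 ('G'): step: R->3, L=6; G->plug->G->R->H->L->C->refl->D->L'->E->R'->B->plug->B
Char 2 ('C'): step: R->4, L=6; C->plug->C->R->H->L->C->refl->D->L'->E->R'->G->plug->G
Char 3 ('G'): step: R->5, L=6; G->plug->G->R->B->L->B->refl->G->L'->A->R'->C->plug->C
Char 4 ('F'): step: R->6, L=6; F->plug->F->R->A->L->G->refl->B->L'->B->R'->G->plug->G
Char 5 ('H'): step: R->7, L=6; H->plug->H->R->E->L->D->refl->C->L'->H->R'->E->plug->E
Char 6 ('B'): step: R->0, L->7 (L advanced); B->plug->B->R->C->L->E->refl->F->L'->H->R'->E->plug->E
Char 7 ('C'): step: R->1, L=7; C->plug->C->R->F->L->H->refl->A->L'->A->R'->H->plug->H
Char 8 ('D'): step: R->2, L=7; D->plug->D->R->C->L->E->refl->F->L'->H->R'->G->plug->G
Char 9 ('H'): step: R->3, L=7; H->plug->H->R->F->L->H->refl->A->L'->A->R'->D->plug->D
Char 10 ('E'): step: R->4, L=7; E->plug->E->R->F->L->H->refl->A->L'->A->R'->B->plug->B
Char 11 ('C'): step: R->5, L=7; C->plug->C->R->A->L->A->refl->H->L'->F->R'->E->plug->E
Final: ciphertext=BGCGEEHGDBE, RIGHT=5, LEFT=7

Answer: BGCGEEHGDBE 5 7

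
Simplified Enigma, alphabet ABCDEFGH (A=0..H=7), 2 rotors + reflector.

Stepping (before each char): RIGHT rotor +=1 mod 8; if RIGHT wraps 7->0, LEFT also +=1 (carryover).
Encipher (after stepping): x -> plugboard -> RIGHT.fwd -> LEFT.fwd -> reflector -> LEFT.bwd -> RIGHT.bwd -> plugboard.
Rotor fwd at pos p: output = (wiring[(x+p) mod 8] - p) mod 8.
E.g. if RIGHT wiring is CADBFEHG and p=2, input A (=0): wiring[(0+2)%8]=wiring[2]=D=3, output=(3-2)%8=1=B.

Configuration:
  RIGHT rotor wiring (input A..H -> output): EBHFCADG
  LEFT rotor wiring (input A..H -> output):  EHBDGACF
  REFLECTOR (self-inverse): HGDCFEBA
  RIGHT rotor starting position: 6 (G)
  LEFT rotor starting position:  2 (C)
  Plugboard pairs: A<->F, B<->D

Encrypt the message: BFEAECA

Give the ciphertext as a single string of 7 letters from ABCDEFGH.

Char 1 ('B'): step: R->7, L=2; B->plug->D->R->A->L->H->refl->A->L'->E->R'->H->plug->H
Char 2 ('F'): step: R->0, L->3 (L advanced); F->plug->A->R->E->L->C->refl->D->L'->B->R'->B->plug->D
Char 3 ('E'): step: R->1, L=3; E->plug->E->R->H->L->G->refl->B->L'->F->R'->G->plug->G
Char 4 ('A'): step: R->2, L=3; A->plug->F->R->E->L->C->refl->D->L'->B->R'->E->plug->E
Char 5 ('E'): step: R->3, L=3; E->plug->E->R->D->L->H->refl->A->L'->A->R'->D->plug->B
Char 6 ('C'): step: R->4, L=3; C->plug->C->R->H->L->G->refl->B->L'->F->R'->F->plug->A
Char 7 ('A'): step: R->5, L=3; A->plug->F->R->C->L->F->refl->E->L'->G->R'->B->plug->D

Answer: HDGEBAD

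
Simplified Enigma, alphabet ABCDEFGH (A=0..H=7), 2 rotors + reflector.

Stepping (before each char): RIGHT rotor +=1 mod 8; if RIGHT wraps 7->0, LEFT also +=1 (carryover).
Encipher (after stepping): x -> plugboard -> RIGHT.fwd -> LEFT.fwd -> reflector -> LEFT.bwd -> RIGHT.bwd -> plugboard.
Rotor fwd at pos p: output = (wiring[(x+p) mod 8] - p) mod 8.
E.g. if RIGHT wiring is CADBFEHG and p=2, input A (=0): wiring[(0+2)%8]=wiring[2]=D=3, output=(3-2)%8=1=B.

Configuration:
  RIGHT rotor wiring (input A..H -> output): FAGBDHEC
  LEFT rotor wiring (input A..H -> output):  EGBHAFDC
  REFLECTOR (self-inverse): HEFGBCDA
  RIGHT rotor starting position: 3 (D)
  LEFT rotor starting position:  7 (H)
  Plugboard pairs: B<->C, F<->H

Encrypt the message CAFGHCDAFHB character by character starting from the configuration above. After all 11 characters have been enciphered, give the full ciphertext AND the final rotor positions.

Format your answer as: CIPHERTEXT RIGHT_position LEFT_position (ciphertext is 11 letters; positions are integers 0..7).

Char 1 ('C'): step: R->4, L=7; C->plug->B->R->D->L->C->refl->F->L'->B->R'->E->plug->E
Char 2 ('A'): step: R->5, L=7; A->plug->A->R->C->L->H->refl->A->L'->E->R'->G->plug->G
Char 3 ('F'): step: R->6, L=7; F->plug->H->R->B->L->F->refl->C->L'->D->R'->F->plug->H
Char 4 ('G'): step: R->7, L=7; G->plug->G->R->A->L->D->refl->G->L'->G->R'->B->plug->C
Char 5 ('H'): step: R->0, L->0 (L advanced); H->plug->F->R->H->L->C->refl->F->L'->F->R'->A->plug->A
Char 6 ('C'): step: R->1, L=0; C->plug->B->R->F->L->F->refl->C->L'->H->R'->A->plug->A
Char 7 ('D'): step: R->2, L=0; D->plug->D->R->F->L->F->refl->C->L'->H->R'->B->plug->C
Char 8 ('A'): step: R->3, L=0; A->plug->A->R->G->L->D->refl->G->L'->B->R'->D->plug->D
Char 9 ('F'): step: R->4, L=0; F->plug->H->R->F->L->F->refl->C->L'->H->R'->A->plug->A
Char 10 ('H'): step: R->5, L=0; H->plug->F->R->B->L->G->refl->D->L'->G->R'->H->plug->F
Char 11 ('B'): step: R->6, L=0; B->plug->C->R->H->L->C->refl->F->L'->F->R'->G->plug->G
Final: ciphertext=EGHCAACDAFG, RIGHT=6, LEFT=0

Answer: EGHCAACDAFG 6 0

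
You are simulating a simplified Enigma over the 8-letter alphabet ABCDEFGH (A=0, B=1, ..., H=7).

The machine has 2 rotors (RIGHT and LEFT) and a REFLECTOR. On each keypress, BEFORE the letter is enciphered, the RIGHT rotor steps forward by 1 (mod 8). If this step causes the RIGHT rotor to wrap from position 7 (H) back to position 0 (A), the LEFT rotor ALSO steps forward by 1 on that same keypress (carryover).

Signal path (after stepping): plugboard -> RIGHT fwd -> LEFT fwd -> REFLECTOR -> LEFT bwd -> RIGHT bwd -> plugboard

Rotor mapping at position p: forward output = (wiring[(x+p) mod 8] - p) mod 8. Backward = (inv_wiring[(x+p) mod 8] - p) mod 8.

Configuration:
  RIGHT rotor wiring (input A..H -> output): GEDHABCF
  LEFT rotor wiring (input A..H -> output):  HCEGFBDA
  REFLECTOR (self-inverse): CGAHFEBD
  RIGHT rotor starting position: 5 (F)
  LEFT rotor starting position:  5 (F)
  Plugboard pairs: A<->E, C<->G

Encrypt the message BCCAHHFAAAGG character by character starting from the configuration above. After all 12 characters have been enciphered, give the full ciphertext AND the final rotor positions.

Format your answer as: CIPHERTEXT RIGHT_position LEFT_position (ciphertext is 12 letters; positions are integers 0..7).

Answer: HGBECFHFFHDF 1 7

Derivation:
Char 1 ('B'): step: R->6, L=5; B->plug->B->R->H->L->A->refl->C->L'->D->R'->H->plug->H
Char 2 ('C'): step: R->7, L=5; C->plug->G->R->C->L->D->refl->H->L'->F->R'->C->plug->G
Char 3 ('C'): step: R->0, L->6 (L advanced); C->plug->G->R->C->L->B->refl->G->L'->E->R'->B->plug->B
Char 4 ('A'): step: R->1, L=6; A->plug->E->R->A->L->F->refl->E->L'->D->R'->A->plug->E
Char 5 ('H'): step: R->2, L=6; H->plug->H->R->C->L->B->refl->G->L'->E->R'->G->plug->C
Char 6 ('H'): step: R->3, L=6; H->plug->H->R->A->L->F->refl->E->L'->D->R'->F->plug->F
Char 7 ('F'): step: R->4, L=6; F->plug->F->R->A->L->F->refl->E->L'->D->R'->H->plug->H
Char 8 ('A'): step: R->5, L=6; A->plug->E->R->H->L->D->refl->H->L'->G->R'->F->plug->F
Char 9 ('A'): step: R->6, L=6; A->plug->E->R->F->L->A->refl->C->L'->B->R'->F->plug->F
Char 10 ('A'): step: R->7, L=6; A->plug->E->R->A->L->F->refl->E->L'->D->R'->H->plug->H
Char 11 ('G'): step: R->0, L->7 (L advanced); G->plug->C->R->D->L->F->refl->E->L'->H->R'->D->plug->D
Char 12 ('G'): step: R->1, L=7; G->plug->C->R->G->L->C->refl->A->L'->B->R'->F->plug->F
Final: ciphertext=HGBECFHFFHDF, RIGHT=1, LEFT=7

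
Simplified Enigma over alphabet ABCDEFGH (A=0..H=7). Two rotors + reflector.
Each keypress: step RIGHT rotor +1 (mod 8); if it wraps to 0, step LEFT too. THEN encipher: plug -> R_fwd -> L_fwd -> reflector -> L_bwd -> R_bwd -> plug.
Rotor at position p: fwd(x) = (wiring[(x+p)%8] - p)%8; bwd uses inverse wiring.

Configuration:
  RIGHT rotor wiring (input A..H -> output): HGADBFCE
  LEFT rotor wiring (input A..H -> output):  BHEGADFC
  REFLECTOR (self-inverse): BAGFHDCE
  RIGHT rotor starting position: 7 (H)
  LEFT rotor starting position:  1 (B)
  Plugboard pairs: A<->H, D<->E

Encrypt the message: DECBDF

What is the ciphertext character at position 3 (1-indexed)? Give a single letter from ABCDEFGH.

Char 1 ('D'): step: R->0, L->2 (L advanced); D->plug->E->R->B->L->E->refl->H->L'->G->R'->B->plug->B
Char 2 ('E'): step: R->1, L=2; E->plug->D->R->A->L->C->refl->G->L'->C->R'->C->plug->C
Char 3 ('C'): step: R->2, L=2; C->plug->C->R->H->L->F->refl->D->L'->E->R'->H->plug->A

A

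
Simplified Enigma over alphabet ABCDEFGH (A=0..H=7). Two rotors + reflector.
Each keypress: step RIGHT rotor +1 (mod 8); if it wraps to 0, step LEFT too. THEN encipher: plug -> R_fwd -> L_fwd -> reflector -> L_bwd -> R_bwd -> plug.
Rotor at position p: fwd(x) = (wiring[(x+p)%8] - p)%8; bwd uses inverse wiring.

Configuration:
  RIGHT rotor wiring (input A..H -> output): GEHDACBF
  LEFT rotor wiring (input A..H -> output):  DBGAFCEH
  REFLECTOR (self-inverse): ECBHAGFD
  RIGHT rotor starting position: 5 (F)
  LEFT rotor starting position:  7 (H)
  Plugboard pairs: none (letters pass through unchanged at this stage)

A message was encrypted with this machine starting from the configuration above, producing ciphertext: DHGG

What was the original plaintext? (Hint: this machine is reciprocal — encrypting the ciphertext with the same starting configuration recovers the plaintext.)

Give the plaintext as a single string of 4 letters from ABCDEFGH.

Answer: AEHC

Derivation:
Char 1 ('D'): step: R->6, L=7; D->plug->D->R->G->L->D->refl->H->L'->D->R'->A->plug->A
Char 2 ('H'): step: R->7, L=7; H->plug->H->R->C->L->C->refl->B->L'->E->R'->E->plug->E
Char 3 ('G'): step: R->0, L->0 (L advanced); G->plug->G->R->B->L->B->refl->C->L'->F->R'->H->plug->H
Char 4 ('G'): step: R->1, L=0; G->plug->G->R->E->L->F->refl->G->L'->C->R'->C->plug->C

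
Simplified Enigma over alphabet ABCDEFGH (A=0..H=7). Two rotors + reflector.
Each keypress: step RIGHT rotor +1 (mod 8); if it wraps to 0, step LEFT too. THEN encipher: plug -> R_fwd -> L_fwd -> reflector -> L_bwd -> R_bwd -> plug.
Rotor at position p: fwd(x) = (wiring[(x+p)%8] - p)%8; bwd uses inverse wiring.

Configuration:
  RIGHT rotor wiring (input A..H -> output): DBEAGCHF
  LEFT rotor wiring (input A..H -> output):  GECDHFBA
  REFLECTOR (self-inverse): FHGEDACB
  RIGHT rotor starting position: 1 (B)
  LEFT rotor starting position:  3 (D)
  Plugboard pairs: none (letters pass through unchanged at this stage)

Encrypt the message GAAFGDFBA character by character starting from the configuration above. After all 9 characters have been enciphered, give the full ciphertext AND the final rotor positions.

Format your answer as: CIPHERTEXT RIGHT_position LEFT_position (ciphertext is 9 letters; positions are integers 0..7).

Answer: EHCDHEHAE 2 4

Derivation:
Char 1 ('G'): step: R->2, L=3; G->plug->G->R->B->L->E->refl->D->L'->F->R'->E->plug->E
Char 2 ('A'): step: R->3, L=3; A->plug->A->R->F->L->D->refl->E->L'->B->R'->H->plug->H
Char 3 ('A'): step: R->4, L=3; A->plug->A->R->C->L->C->refl->G->L'->D->R'->C->plug->C
Char 4 ('F'): step: R->5, L=3; F->plug->F->R->H->L->H->refl->B->L'->G->R'->D->plug->D
Char 5 ('G'): step: R->6, L=3; G->plug->G->R->A->L->A->refl->F->L'->E->R'->H->plug->H
Char 6 ('D'): step: R->7, L=3; D->plug->D->R->F->L->D->refl->E->L'->B->R'->E->plug->E
Char 7 ('F'): step: R->0, L->4 (L advanced); F->plug->F->R->C->L->F->refl->A->L'->F->R'->H->plug->H
Char 8 ('B'): step: R->1, L=4; B->plug->B->R->D->L->E->refl->D->L'->A->R'->A->plug->A
Char 9 ('A'): step: R->2, L=4; A->plug->A->R->C->L->F->refl->A->L'->F->R'->E->plug->E
Final: ciphertext=EHCDHEHAE, RIGHT=2, LEFT=4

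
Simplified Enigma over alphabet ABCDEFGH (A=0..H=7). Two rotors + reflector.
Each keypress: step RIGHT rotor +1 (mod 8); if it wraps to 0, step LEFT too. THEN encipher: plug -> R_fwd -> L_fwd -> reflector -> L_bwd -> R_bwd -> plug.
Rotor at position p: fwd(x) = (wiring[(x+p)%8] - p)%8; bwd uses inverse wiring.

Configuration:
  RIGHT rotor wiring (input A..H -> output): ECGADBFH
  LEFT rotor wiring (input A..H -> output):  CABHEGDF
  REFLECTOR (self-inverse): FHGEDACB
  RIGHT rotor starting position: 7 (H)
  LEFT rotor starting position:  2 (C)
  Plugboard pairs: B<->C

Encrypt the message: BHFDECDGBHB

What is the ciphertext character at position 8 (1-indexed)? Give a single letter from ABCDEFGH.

Char 1 ('B'): step: R->0, L->3 (L advanced); B->plug->C->R->G->L->F->refl->A->L'->D->R'->E->plug->E
Char 2 ('H'): step: R->1, L=3; H->plug->H->R->D->L->A->refl->F->L'->G->R'->G->plug->G
Char 3 ('F'): step: R->2, L=3; F->plug->F->R->F->L->H->refl->B->L'->B->R'->C->plug->B
Char 4 ('D'): step: R->3, L=3; D->plug->D->R->C->L->D->refl->E->L'->A->R'->B->plug->C
Char 5 ('E'): step: R->4, L=3; E->plug->E->R->A->L->E->refl->D->L'->C->R'->G->plug->G
Char 6 ('C'): step: R->5, L=3; C->plug->B->R->A->L->E->refl->D->L'->C->R'->C->plug->B
Char 7 ('D'): step: R->6, L=3; D->plug->D->R->E->L->C->refl->G->L'->H->R'->A->plug->A
Char 8 ('G'): step: R->7, L=3; G->plug->G->R->C->L->D->refl->E->L'->A->R'->A->plug->A

A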